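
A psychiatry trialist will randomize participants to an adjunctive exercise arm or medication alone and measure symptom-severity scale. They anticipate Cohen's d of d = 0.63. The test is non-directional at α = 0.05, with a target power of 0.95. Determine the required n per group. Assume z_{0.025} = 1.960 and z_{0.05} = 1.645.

n = 66 per group

For two independent groups with equal n: n = 2·((z_{α/2} + z_β) / d)².
z_{α/2} + z_β = 1.960 + 1.645 = 3.605.
n = 2 × (3.605 / 0.63)² = 2 × 5.722² = 2 × 32.74 = 65.5.
Round up to the next whole participant.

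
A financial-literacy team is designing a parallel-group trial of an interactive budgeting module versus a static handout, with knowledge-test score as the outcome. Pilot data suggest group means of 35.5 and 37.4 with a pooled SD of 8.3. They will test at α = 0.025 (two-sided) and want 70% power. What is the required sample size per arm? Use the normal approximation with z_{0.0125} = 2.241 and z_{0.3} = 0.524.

n = 292 per group

Cohen's d = |M₁ − M₂| / SD_pooled = |35.5 − 37.4| / 8.3 = 1.9 / 8.3 = 0.229.
For two independent groups with equal n: n = 2·((z_{α/2} + z_β) / d)².
z_{α/2} + z_β = 2.241 + 0.524 = 2.765.
n = 2 × (2.765 / 0.229)² = 2 × 12.074² = 2 × 145.79 = 291.6.
Round up to the next whole participant.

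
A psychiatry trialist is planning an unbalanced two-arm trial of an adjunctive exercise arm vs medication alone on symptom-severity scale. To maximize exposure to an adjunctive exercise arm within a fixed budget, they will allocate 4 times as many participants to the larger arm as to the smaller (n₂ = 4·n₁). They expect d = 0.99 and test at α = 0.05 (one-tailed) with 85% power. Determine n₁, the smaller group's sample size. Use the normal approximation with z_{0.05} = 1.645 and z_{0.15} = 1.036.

With allocation ratio k = n₂/n₁ = 4, Var(x̄₁−x̄₂) = σ²(1/n₁ + 1/(k·n₁)) = σ²·(k+1)/(k·n₁).
So n₁ = (1 + 1/k)·((z_{α} + z_β)/d)² = 1.250 × (2.681/0.99)².
n₁ = 1.250 × 7.33 = 9.2.
Round up: n₁ = 10, giving n₂ = 4 × 10 = 40.

n₁ = 10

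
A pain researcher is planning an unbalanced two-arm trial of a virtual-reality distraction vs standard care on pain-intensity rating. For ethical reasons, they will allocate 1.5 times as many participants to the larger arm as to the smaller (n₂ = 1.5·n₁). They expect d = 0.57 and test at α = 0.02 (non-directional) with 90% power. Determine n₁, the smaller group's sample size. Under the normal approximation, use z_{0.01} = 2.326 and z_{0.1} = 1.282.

With allocation ratio k = n₂/n₁ = 1.5, Var(x̄₁−x̄₂) = σ²(1/n₁ + 1/(k·n₁)) = σ²·(k+1)/(k·n₁).
So n₁ = (1 + 1/k)·((z_{α/2} + z_β)/d)² = 1.667 × (3.608/0.57)².
n₁ = 1.667 × 40.07 = 66.8.
Round up: n₁ = 67, giving n₂ = ⌈1.5 × 67⌉ = ⌈100.5⌉ = 101.

n₁ = 67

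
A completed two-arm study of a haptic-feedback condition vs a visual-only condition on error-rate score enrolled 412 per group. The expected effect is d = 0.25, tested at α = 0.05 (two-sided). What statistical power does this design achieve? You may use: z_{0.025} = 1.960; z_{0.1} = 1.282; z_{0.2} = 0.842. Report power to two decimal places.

For two equal groups, power = Φ(d·√(n/2) − z_{α/2}).
d·√(n/2) = 0.25 × √(412/2) = 0.25 × 14.353 = 3.588.
z_β = 3.588 − 1.960 = 1.628.
Power = Φ(1.628) = 0.948.

power ≈ 0.95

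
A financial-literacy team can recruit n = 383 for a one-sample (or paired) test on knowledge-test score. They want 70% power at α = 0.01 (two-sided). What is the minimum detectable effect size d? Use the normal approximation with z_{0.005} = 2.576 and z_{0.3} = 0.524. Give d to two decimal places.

d_min ≈ 0.16

For a single sample (or paired design) of n = 383: d_min = (z_{α/2} + z_β)/√n.
z-sum = 2.576 + 0.524 = 3.100.
d_min = 3.100 / √383 = 3.100 / 19.570 = 0.158.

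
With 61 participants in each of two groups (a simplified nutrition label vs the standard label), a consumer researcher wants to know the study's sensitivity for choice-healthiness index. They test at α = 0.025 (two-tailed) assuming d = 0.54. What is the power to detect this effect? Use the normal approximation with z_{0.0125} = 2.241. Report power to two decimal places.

power ≈ 0.77

For two equal groups, power = Φ(d·√(n/2) − z_{α/2}).
d·√(n/2) = 0.54 × √(61/2) = 0.54 × 5.523 = 2.982.
z_β = 2.982 − 2.241 = 0.741.
Power = Φ(0.741) = 0.771.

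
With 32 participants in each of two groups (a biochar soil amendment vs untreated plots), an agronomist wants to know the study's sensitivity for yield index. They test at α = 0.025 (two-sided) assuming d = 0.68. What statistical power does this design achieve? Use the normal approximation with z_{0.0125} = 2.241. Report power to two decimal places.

power ≈ 0.68

For two equal groups, power = Φ(d·√(n/2) − z_{α/2}).
d·√(n/2) = 0.68 × √(32/2) = 0.68 × 4.000 = 2.720.
z_β = 2.720 − 2.241 = 0.479.
Power = Φ(0.479) = 0.684.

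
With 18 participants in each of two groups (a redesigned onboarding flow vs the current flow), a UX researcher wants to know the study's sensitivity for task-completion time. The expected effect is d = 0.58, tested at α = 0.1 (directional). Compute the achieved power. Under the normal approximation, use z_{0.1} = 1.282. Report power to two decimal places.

For two equal groups, power = Φ(d·√(n/2) − z_{α}).
d·√(n/2) = 0.58 × √(18/2) = 0.58 × 3.000 = 1.740.
z_β = 1.740 − 1.282 = 0.458.
Power = Φ(0.458) = 0.677.

power ≈ 0.68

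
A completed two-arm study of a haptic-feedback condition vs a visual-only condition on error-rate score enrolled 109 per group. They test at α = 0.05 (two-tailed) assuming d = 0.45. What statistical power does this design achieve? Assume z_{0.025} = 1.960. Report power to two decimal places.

power ≈ 0.91

For two equal groups, power = Φ(d·√(n/2) − z_{α/2}).
d·√(n/2) = 0.45 × √(109/2) = 0.45 × 7.382 = 3.322.
z_β = 3.322 − 1.960 = 1.362.
Power = Φ(1.362) = 0.913.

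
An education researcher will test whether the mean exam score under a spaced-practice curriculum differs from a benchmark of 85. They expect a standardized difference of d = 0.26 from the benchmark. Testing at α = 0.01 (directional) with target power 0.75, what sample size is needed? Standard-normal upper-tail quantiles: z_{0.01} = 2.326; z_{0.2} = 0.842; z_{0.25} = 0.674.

For a one-sample test: n = ((z_{α} + z_β) / d)².
z_{α} + z_β = 2.326 + 0.674 = 3.000.
n = (3.000 / 0.26)² = 11.538² = 133.14.
Round up.

n = 134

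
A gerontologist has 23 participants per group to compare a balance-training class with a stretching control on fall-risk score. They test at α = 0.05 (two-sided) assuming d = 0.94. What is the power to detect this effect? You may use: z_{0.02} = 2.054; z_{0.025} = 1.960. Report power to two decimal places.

power ≈ 0.89

For two equal groups, power = Φ(d·√(n/2) − z_{α/2}).
d·√(n/2) = 0.94 × √(23/2) = 0.94 × 3.391 = 3.188.
z_β = 3.188 − 1.960 = 1.228.
Power = Φ(1.228) = 0.890.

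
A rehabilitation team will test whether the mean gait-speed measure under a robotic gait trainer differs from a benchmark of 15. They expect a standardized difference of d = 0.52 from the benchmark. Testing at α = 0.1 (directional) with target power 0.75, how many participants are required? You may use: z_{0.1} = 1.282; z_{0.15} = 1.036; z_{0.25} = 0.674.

n = 15

For a one-sample test: n = ((z_{α} + z_β) / d)².
z_{α} + z_β = 1.282 + 0.674 = 1.956.
n = (1.956 / 0.52)² = 3.762² = 14.15.
Round up.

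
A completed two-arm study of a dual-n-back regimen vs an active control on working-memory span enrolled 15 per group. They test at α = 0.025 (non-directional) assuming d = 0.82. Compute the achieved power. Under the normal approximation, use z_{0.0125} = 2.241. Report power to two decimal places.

For two equal groups, power = Φ(d·√(n/2) − z_{α/2}).
d·√(n/2) = 0.82 × √(15/2) = 0.82 × 2.739 = 2.246.
z_β = 2.246 − 2.241 = 0.005.
Power = Φ(0.005) = 0.502.

power ≈ 0.50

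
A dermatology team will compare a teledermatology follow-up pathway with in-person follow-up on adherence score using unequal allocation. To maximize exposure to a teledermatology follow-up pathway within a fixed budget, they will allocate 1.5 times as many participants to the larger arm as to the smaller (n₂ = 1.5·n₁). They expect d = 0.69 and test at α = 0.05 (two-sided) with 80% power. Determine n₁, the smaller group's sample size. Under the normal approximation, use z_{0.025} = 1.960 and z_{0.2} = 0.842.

With allocation ratio k = n₂/n₁ = 1.5, Var(x̄₁−x̄₂) = σ²(1/n₁ + 1/(k·n₁)) = σ²·(k+1)/(k·n₁).
So n₁ = (1 + 1/k)·((z_{α/2} + z_β)/d)² = 1.667 × (2.802/0.69)².
n₁ = 1.667 × 16.49 = 27.5.
Round up: n₁ = 28, giving n₂ = 1.5 × 28 = 42.

n₁ = 28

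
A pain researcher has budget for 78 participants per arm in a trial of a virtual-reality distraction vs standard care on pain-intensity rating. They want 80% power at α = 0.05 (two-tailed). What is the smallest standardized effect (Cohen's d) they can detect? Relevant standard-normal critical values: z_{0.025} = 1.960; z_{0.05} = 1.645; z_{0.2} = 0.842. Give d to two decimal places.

d_min ≈ 0.45

For two independent groups of n = 78 each: d_min = (z_{α/2} + z_β)·√(2/n).
z-sum = 1.960 + 0.842 = 2.802.
d_min = 2.802 × √(2/78) = 2.802 × 0.1601 = 0.449.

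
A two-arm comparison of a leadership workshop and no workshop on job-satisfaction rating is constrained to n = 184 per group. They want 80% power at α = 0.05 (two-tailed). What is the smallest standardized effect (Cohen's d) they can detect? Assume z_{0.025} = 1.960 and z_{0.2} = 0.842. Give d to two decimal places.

For two independent groups of n = 184 each: d_min = (z_{α/2} + z_β)·√(2/n).
z-sum = 1.960 + 0.842 = 2.802.
d_min = 2.802 × √(2/184) = 2.802 × 0.1043 = 0.292.

d_min ≈ 0.29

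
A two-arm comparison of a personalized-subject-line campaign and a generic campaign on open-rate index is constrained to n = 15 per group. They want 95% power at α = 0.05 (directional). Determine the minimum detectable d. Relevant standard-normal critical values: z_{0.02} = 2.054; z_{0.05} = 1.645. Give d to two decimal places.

For two independent groups of n = 15 each: d_min = (z_{α} + z_β)·√(2/n).
z-sum = 1.645 + 1.645 = 3.290.
d_min = 3.290 × √(2/15) = 3.290 × 0.3651 = 1.201.

d_min ≈ 1.20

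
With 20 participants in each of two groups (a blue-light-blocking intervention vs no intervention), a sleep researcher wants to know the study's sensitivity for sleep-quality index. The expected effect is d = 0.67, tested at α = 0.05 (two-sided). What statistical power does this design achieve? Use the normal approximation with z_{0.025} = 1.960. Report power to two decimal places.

power ≈ 0.56

For two equal groups, power = Φ(d·√(n/2) − z_{α/2}).
d·√(n/2) = 0.67 × √(20/2) = 0.67 × 3.162 = 2.119.
z_β = 2.119 − 1.960 = 0.159.
Power = Φ(0.159) = 0.563.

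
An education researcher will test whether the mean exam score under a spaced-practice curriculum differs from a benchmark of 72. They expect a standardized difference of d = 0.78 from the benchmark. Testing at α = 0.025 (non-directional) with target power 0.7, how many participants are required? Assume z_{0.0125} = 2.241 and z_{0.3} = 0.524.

n = 13

For a one-sample test: n = ((z_{α/2} + z_β) / d)².
z_{α/2} + z_β = 2.241 + 0.524 = 2.765.
n = (2.765 / 0.78)² = 3.545² = 12.57.
Round up.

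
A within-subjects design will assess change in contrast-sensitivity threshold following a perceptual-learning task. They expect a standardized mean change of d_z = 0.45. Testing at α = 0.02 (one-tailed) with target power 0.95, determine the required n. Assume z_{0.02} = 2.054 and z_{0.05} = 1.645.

n = 68 pairs

For a paired (one-sample on differences) test: n = ((z_{α} + z_β) / d)².
z_{α} + z_β = 2.054 + 1.645 = 3.699.
n = (3.699 / 0.45)² = 8.220² = 67.57.
Round up.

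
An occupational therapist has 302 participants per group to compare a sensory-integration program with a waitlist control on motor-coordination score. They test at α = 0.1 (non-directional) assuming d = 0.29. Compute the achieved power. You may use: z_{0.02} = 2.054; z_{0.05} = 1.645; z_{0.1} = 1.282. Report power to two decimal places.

power ≈ 0.97

For two equal groups, power = Φ(d·√(n/2) − z_{α/2}).
d·√(n/2) = 0.29 × √(302/2) = 0.29 × 12.288 = 3.564.
z_β = 3.564 − 1.645 = 1.919.
Power = Φ(1.919) = 0.972.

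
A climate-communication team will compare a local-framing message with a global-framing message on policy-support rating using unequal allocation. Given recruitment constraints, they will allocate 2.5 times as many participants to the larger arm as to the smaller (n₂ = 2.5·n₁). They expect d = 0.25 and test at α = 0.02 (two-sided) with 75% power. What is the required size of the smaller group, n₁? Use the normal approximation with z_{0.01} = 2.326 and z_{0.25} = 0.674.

n₁ = 202

With allocation ratio k = n₂/n₁ = 2.5, Var(x̄₁−x̄₂) = σ²(1/n₁ + 1/(k·n₁)) = σ²·(k+1)/(k·n₁).
So n₁ = (1 + 1/k)·((z_{α/2} + z_β)/d)² = 1.400 × (3.000/0.25)².
n₁ = 1.400 × 144.00 = 201.6.
Round up: n₁ = 202, giving n₂ = 2.5 × 202 = 505.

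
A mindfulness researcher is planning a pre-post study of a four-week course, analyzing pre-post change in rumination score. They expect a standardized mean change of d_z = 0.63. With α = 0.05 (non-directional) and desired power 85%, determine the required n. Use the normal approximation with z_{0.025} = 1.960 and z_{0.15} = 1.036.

n = 23 pairs

For a paired (one-sample on differences) test: n = ((z_{α/2} + z_β) / d)².
z_{α/2} + z_β = 1.960 + 1.036 = 2.996.
n = (2.996 / 0.63)² = 4.756² = 22.62.
Round up.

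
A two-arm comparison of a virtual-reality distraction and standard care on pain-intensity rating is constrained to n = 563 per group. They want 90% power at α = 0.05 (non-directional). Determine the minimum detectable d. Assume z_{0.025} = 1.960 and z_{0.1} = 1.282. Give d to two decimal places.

For two independent groups of n = 563 each: d_min = (z_{α/2} + z_β)·√(2/n).
z-sum = 1.960 + 1.282 = 3.242.
d_min = 3.242 × √(2/563) = 3.242 × 0.0596 = 0.193.

d_min ≈ 0.19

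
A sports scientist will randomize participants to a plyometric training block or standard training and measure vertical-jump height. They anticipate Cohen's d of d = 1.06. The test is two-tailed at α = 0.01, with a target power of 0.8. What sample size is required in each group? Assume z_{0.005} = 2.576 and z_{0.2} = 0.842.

For two independent groups with equal n: n = 2·((z_{α/2} + z_β) / d)².
z_{α/2} + z_β = 2.576 + 0.842 = 3.418.
n = 2 × (3.418 / 1.06)² = 2 × 3.225² = 2 × 10.40 = 20.8.
Round up to the next whole participant.

n = 21 per group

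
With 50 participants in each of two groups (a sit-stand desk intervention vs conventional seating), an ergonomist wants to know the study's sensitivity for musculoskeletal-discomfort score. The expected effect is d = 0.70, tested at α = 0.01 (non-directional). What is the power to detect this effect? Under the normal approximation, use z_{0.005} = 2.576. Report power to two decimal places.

For two equal groups, power = Φ(d·√(n/2) − z_{α/2}).
d·√(n/2) = 0.70 × √(50/2) = 0.70 × 5.000 = 3.500.
z_β = 3.500 − 2.576 = 0.924.
Power = Φ(0.924) = 0.822.

power ≈ 0.82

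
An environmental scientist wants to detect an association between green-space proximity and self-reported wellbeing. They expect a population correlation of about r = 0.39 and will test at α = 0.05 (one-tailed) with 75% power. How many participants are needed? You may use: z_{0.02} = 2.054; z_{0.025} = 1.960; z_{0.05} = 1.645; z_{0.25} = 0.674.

Fisher's z: C = ½·ln((1+r)/(1−r)) = ½·ln(2.2787) = 0.4118.
n = ((z_{α} + z_β)/C)² + 3.
(1.645 + 0.674) / 0.4118 = 2.319 / 0.4118 = 5.631.
n = 5.631² + 3 = 31.71 + 3 = 34.7.
Round up.

n = 35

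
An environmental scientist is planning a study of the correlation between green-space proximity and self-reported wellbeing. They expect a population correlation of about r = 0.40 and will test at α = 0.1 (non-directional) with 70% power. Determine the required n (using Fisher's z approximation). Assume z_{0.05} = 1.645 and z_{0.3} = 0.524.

Fisher's z: C = ½·ln((1+r)/(1−r)) = ½·ln(2.3333) = 0.4236.
n = ((z_{α/2} + z_β)/C)² + 3.
(1.645 + 0.524) / 0.4236 = 2.169 / 0.4236 = 5.120.
n = 5.120² + 3 = 26.22 + 3 = 29.2.
Round up.

n = 30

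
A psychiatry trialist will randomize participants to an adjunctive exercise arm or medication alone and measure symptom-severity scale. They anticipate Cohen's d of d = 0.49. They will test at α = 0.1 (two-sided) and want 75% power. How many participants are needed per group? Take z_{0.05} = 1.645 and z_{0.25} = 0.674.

For two independent groups with equal n: n = 2·((z_{α/2} + z_β) / d)².
z_{α/2} + z_β = 1.645 + 0.674 = 2.319.
n = 2 × (2.319 / 0.49)² = 2 × 4.733² = 2 × 22.40 = 44.8.
Round up to the next whole participant.

n = 45 per group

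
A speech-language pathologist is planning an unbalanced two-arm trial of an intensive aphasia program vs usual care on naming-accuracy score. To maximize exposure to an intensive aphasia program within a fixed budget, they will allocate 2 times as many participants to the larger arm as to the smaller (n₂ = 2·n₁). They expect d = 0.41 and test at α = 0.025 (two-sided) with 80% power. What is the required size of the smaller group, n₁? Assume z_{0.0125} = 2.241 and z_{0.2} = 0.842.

With allocation ratio k = n₂/n₁ = 2, Var(x̄₁−x̄₂) = σ²(1/n₁ + 1/(k·n₁)) = σ²·(k+1)/(k·n₁).
So n₁ = (1 + 1/k)·((z_{α/2} + z_β)/d)² = 1.500 × (3.083/0.41)².
n₁ = 1.500 × 56.54 = 84.8.
Round up: n₁ = 85, giving n₂ = 2 × 85 = 170.

n₁ = 85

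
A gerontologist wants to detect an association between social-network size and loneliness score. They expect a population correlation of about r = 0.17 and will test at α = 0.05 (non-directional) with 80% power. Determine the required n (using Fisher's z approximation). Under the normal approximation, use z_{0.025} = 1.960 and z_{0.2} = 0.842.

n = 270

Fisher's z: C = ½·ln((1+r)/(1−r)) = ½·ln(1.4096) = 0.1717.
n = ((z_{α/2} + z_β)/C)² + 3.
(1.960 + 0.842) / 0.1717 = 2.802 / 0.1717 = 16.319.
n = 16.319² + 3 = 266.32 + 3 = 269.3.
Round up.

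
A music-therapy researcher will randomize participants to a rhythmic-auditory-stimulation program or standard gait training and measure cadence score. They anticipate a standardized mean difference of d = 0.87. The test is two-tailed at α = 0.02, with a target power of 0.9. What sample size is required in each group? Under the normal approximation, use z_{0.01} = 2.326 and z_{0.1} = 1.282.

For two independent groups with equal n: n = 2·((z_{α/2} + z_β) / d)².
z_{α/2} + z_β = 2.326 + 1.282 = 3.608.
n = 2 × (3.608 / 0.87)² = 2 × 4.147² = 2 × 17.20 = 34.4.
Round up to the next whole participant.

n = 35 per group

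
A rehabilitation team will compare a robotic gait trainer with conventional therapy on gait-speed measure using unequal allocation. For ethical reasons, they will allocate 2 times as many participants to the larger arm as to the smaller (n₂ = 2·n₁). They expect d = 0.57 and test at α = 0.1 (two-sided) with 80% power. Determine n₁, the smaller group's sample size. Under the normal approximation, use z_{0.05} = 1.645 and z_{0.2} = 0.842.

n₁ = 29

With allocation ratio k = n₂/n₁ = 2, Var(x̄₁−x̄₂) = σ²(1/n₁ + 1/(k·n₁)) = σ²·(k+1)/(k·n₁).
So n₁ = (1 + 1/k)·((z_{α/2} + z_β)/d)² = 1.500 × (2.487/0.57)².
n₁ = 1.500 × 19.04 = 28.6.
Round up: n₁ = 29, giving n₂ = 2 × 29 = 58.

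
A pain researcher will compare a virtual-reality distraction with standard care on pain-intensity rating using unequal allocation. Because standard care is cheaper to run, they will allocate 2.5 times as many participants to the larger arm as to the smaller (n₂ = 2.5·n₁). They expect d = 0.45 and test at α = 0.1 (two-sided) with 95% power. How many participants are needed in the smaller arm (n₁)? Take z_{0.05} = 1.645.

With allocation ratio k = n₂/n₁ = 2.5, Var(x̄₁−x̄₂) = σ²(1/n₁ + 1/(k·n₁)) = σ²·(k+1)/(k·n₁).
So n₁ = (1 + 1/k)·((z_{α/2} + z_β)/d)² = 1.400 × (3.290/0.45)².
n₁ = 1.400 × 53.45 = 74.8.
Round up: n₁ = 75, giving n₂ = ⌈2.5 × 75⌉ = ⌈187.5⌉ = 188.

n₁ = 75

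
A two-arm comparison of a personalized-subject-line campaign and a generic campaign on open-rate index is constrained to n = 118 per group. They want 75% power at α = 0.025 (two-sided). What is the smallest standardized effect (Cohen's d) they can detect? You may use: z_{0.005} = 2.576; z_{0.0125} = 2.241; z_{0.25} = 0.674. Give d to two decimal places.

For two independent groups of n = 118 each: d_min = (z_{α/2} + z_β)·√(2/n).
z-sum = 2.241 + 0.674 = 2.915.
d_min = 2.915 × √(2/118) = 2.915 × 0.1302 = 0.380.

d_min ≈ 0.38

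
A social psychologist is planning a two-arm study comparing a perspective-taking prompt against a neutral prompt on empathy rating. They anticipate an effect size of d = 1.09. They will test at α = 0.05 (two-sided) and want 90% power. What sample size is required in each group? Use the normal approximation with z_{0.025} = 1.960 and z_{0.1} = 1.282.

For two independent groups with equal n: n = 2·((z_{α/2} + z_β) / d)².
z_{α/2} + z_β = 1.960 + 1.282 = 3.242.
n = 2 × (3.242 / 1.09)² = 2 × 2.974² = 2 × 8.85 = 17.7.
Round up to the next whole participant.

n = 18 per group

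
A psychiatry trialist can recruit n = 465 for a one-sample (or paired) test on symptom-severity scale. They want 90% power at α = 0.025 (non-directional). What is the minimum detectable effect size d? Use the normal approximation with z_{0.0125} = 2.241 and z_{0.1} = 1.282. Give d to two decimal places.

For a single sample (or paired design) of n = 465: d_min = (z_{α/2} + z_β)/√n.
z-sum = 2.241 + 1.282 = 3.523.
d_min = 3.523 / √465 = 3.523 / 21.564 = 0.163.

d_min ≈ 0.16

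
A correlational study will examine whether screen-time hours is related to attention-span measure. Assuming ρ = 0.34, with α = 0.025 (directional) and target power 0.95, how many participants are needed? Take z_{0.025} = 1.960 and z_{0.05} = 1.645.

Fisher's z: C = ½·ln((1+r)/(1−r)) = ½·ln(2.0303) = 0.3541.
n = ((z_{α} + z_β)/C)² + 3.
(1.960 + 1.645) / 0.3541 = 3.605 / 0.3541 = 10.181.
n = 10.181² + 3 = 103.65 + 3 = 106.6.
Round up.

n = 107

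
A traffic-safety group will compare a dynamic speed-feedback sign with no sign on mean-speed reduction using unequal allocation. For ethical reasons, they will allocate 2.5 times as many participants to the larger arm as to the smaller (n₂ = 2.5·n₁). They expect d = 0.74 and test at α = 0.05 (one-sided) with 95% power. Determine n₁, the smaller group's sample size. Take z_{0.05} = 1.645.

n₁ = 28

With allocation ratio k = n₂/n₁ = 2.5, Var(x̄₁−x̄₂) = σ²(1/n₁ + 1/(k·n₁)) = σ²·(k+1)/(k·n₁).
So n₁ = (1 + 1/k)·((z_{α} + z_β)/d)² = 1.400 × (3.290/0.74)².
n₁ = 1.400 × 19.77 = 27.7.
Round up: n₁ = 28, giving n₂ = 2.5 × 28 = 70.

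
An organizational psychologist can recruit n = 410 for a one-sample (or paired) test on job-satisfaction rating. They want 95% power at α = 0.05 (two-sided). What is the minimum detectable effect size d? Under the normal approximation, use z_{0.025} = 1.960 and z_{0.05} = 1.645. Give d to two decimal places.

For a single sample (or paired design) of n = 410: d_min = (z_{α/2} + z_β)/√n.
z-sum = 1.960 + 1.645 = 3.605.
d_min = 3.605 / √410 = 3.605 / 20.248 = 0.178.

d_min ≈ 0.18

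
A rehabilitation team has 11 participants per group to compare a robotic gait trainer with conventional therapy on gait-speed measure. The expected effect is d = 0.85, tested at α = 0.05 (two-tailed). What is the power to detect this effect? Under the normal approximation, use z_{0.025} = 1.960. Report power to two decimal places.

For two equal groups, power = Φ(d·√(n/2) − z_{α/2}).
d·√(n/2) = 0.85 × √(11/2) = 0.85 × 2.345 = 1.993.
z_β = 1.993 − 1.960 = 0.033.
Power = Φ(0.033) = 0.513.

power ≈ 0.51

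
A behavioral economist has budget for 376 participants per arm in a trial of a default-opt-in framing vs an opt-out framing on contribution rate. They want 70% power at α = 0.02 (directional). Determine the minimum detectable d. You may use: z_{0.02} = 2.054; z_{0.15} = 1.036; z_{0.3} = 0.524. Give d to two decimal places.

For two independent groups of n = 376 each: d_min = (z_{α} + z_β)·√(2/n).
z-sum = 2.054 + 0.524 = 2.578.
d_min = 2.578 × √(2/376) = 2.578 × 0.0729 = 0.188.

d_min ≈ 0.19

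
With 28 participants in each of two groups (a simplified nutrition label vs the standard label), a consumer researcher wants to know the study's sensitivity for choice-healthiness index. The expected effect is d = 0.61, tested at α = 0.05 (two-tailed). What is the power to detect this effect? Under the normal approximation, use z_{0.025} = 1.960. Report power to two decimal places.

power ≈ 0.63

For two equal groups, power = Φ(d·√(n/2) − z_{α/2}).
d·√(n/2) = 0.61 × √(28/2) = 0.61 × 3.742 = 2.282.
z_β = 2.282 − 1.960 = 0.322.
Power = Φ(0.322) = 0.626.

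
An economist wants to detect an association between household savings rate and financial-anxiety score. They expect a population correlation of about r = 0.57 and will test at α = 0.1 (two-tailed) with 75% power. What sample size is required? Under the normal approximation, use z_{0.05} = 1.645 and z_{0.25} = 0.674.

Fisher's z: C = ½·ln((1+r)/(1−r)) = ½·ln(3.6512) = 0.6475.
n = ((z_{α/2} + z_β)/C)² + 3.
(1.645 + 0.674) / 0.6475 = 2.319 / 0.6475 = 3.581.
n = 3.581² + 3 = 12.83 + 3 = 15.8.
Round up.

n = 16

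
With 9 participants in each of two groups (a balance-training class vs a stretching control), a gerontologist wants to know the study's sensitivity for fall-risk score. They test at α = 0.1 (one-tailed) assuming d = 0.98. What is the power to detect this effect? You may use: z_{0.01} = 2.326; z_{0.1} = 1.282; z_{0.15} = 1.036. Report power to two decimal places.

power ≈ 0.79

For two equal groups, power = Φ(d·√(n/2) − z_{α}).
d·√(n/2) = 0.98 × √(9/2) = 0.98 × 2.121 = 2.079.
z_β = 2.079 − 1.282 = 0.797.
Power = Φ(0.797) = 0.787.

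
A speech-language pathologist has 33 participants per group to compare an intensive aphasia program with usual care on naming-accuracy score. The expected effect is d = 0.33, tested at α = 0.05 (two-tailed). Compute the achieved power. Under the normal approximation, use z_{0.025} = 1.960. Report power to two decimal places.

power ≈ 0.27

For two equal groups, power = Φ(d·√(n/2) − z_{α/2}).
d·√(n/2) = 0.33 × √(33/2) = 0.33 × 4.062 = 1.340.
z_β = 1.340 − 1.960 = -0.620.
Power = Φ(-0.620) = 0.268.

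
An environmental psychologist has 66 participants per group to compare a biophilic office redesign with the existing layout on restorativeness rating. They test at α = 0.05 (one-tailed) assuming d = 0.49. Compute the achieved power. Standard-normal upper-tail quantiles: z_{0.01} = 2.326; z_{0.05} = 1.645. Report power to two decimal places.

For two equal groups, power = Φ(d·√(n/2) − z_{α}).
d·√(n/2) = 0.49 × √(66/2) = 0.49 × 5.745 = 2.815.
z_β = 2.815 − 1.645 = 1.170.
Power = Φ(1.170) = 0.879.

power ≈ 0.88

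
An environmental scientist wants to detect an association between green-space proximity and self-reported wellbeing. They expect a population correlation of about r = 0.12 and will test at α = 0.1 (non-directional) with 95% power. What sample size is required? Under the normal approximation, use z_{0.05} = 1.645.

Fisher's z: C = ½·ln((1+r)/(1−r)) = ½·ln(1.2727) = 0.1206.
n = ((z_{α/2} + z_β)/C)² + 3.
(1.645 + 1.645) / 0.1206 = 3.290 / 0.1206 = 27.280.
n = 27.280² + 3 = 744.21 + 3 = 747.2.
Round up.

n = 748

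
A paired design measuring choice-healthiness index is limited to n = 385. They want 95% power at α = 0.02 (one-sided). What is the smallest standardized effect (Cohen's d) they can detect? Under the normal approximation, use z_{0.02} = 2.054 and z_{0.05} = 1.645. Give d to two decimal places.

For a single sample (or paired design) of n = 385: d_min = (z_{α} + z_β)/√n.
z-sum = 2.054 + 1.645 = 3.699.
d_min = 3.699 / √385 = 3.699 / 19.621 = 0.189.

d_min ≈ 0.19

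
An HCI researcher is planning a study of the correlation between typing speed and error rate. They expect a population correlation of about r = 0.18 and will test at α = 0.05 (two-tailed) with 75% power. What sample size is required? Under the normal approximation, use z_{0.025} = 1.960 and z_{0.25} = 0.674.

Fisher's z: C = ½·ln((1+r)/(1−r)) = ½·ln(1.4390) = 0.1820.
n = ((z_{α/2} + z_β)/C)² + 3.
(1.960 + 0.674) / 0.1820 = 2.634 / 0.1820 = 14.473.
n = 14.473² + 3 = 209.45 + 3 = 212.5.
Round up.

n = 213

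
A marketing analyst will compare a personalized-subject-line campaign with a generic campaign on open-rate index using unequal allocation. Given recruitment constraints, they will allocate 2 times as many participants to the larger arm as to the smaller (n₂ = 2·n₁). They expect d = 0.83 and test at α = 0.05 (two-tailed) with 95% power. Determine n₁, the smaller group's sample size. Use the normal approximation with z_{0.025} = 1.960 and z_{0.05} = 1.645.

n₁ = 29

With allocation ratio k = n₂/n₁ = 2, Var(x̄₁−x̄₂) = σ²(1/n₁ + 1/(k·n₁)) = σ²·(k+1)/(k·n₁).
So n₁ = (1 + 1/k)·((z_{α/2} + z_β)/d)² = 1.500 × (3.605/0.83)².
n₁ = 1.500 × 18.86 = 28.3.
Round up: n₁ = 29, giving n₂ = 2 × 29 = 58.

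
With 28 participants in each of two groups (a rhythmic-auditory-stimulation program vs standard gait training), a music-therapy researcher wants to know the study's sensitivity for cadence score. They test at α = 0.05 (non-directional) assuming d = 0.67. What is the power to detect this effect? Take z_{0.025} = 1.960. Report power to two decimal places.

power ≈ 0.71

For two equal groups, power = Φ(d·√(n/2) − z_{α/2}).
d·√(n/2) = 0.67 × √(28/2) = 0.67 × 3.742 = 2.507.
z_β = 2.507 − 1.960 = 0.547.
Power = Φ(0.547) = 0.708.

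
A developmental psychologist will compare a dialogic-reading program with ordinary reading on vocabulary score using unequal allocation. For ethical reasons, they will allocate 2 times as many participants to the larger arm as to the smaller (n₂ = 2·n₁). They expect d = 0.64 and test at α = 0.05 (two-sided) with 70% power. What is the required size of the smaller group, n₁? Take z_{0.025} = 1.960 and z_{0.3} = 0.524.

With allocation ratio k = n₂/n₁ = 2, Var(x̄₁−x̄₂) = σ²(1/n₁ + 1/(k·n₁)) = σ²·(k+1)/(k·n₁).
So n₁ = (1 + 1/k)·((z_{α/2} + z_β)/d)² = 1.500 × (2.484/0.64)².
n₁ = 1.500 × 15.06 = 22.6.
Round up: n₁ = 23, giving n₂ = 2 × 23 = 46.

n₁ = 23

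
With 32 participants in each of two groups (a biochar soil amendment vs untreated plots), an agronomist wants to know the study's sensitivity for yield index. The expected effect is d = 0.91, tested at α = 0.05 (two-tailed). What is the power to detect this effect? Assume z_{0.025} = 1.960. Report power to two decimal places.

power ≈ 0.95

For two equal groups, power = Φ(d·√(n/2) − z_{α/2}).
d·√(n/2) = 0.91 × √(32/2) = 0.91 × 4.000 = 3.640.
z_β = 3.640 − 1.960 = 1.680.
Power = Φ(1.680) = 0.954.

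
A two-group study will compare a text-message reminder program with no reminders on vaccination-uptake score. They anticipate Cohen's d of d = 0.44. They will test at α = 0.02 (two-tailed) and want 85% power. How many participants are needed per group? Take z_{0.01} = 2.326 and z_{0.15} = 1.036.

For two independent groups with equal n: n = 2·((z_{α/2} + z_β) / d)².
z_{α/2} + z_β = 2.326 + 1.036 = 3.362.
n = 2 × (3.362 / 0.44)² = 2 × 7.641² = 2 × 58.38 = 116.8.
Round up to the next whole participant.

n = 117 per group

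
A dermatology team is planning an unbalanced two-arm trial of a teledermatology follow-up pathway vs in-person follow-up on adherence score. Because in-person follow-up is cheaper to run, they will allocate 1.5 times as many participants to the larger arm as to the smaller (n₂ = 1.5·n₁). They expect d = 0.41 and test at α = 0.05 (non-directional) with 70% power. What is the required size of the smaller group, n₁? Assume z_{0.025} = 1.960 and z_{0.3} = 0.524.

With allocation ratio k = n₂/n₁ = 1.5, Var(x̄₁−x̄₂) = σ²(1/n₁ + 1/(k·n₁)) = σ²·(k+1)/(k·n₁).
So n₁ = (1 + 1/k)·((z_{α/2} + z_β)/d)² = 1.667 × (2.484/0.41)².
n₁ = 1.667 × 36.71 = 61.2.
Round up: n₁ = 62, giving n₂ = 1.5 × 62 = 93.

n₁ = 62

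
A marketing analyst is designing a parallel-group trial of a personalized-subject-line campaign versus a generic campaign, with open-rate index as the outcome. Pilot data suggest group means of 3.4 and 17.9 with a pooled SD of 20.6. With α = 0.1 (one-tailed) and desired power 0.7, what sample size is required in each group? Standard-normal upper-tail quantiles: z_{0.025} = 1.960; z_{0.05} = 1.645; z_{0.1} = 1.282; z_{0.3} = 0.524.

Cohen's d = |M₁ − M₂| / SD_pooled = |3.4 − 17.9| / 20.6 = 14.5 / 20.6 = 0.704.
For two independent groups with equal n: n = 2·((z_{α} + z_β) / d)².
z_{α} + z_β = 1.282 + 0.524 = 1.806.
n = 2 × (1.806 / 0.704)² = 2 × 2.565² = 2 × 6.58 = 13.2.
Round up to the next whole participant.

n = 14 per group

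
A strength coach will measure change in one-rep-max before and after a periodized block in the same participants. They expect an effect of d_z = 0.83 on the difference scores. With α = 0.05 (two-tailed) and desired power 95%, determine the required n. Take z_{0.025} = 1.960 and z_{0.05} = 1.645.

For a paired (one-sample on differences) test: n = ((z_{α/2} + z_β) / d)².
z_{α/2} + z_β = 1.960 + 1.645 = 3.605.
n = (3.605 / 0.83)² = 4.343² = 18.86.
Round up.

n = 19 pairs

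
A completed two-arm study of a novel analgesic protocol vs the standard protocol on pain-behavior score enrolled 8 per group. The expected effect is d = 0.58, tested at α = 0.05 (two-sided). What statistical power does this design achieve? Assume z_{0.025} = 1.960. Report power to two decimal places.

power ≈ 0.21

For two equal groups, power = Φ(d·√(n/2) − z_{α/2}).
d·√(n/2) = 0.58 × √(8/2) = 0.58 × 2.000 = 1.160.
z_β = 1.160 − 1.960 = -0.800.
Power = Φ(-0.800) = 0.212.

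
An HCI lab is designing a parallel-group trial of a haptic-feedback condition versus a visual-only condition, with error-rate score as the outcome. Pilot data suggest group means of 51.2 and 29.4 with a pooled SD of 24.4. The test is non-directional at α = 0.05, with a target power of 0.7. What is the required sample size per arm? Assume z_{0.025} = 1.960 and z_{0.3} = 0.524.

Cohen's d = |M₁ − M₂| / SD_pooled = |51.2 − 29.4| / 24.4 = 21.8 / 24.4 = 0.893.
For two independent groups with equal n: n = 2·((z_{α/2} + z_β) / d)².
z_{α/2} + z_β = 1.960 + 0.524 = 2.484.
n = 2 × (2.484 / 0.893)² = 2 × 2.782² = 2 × 7.74 = 15.5.
Round up to the next whole participant.

n = 16 per group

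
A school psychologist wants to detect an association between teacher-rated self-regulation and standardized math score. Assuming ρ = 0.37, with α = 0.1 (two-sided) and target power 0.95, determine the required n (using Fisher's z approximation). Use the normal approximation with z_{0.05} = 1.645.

n = 75

Fisher's z: C = ½·ln((1+r)/(1−r)) = ½·ln(2.1746) = 0.3884.
n = ((z_{α/2} + z_β)/C)² + 3.
(1.645 + 1.645) / 0.3884 = 3.290 / 0.3884 = 8.471.
n = 8.471² + 3 = 71.75 + 3 = 74.8.
Round up.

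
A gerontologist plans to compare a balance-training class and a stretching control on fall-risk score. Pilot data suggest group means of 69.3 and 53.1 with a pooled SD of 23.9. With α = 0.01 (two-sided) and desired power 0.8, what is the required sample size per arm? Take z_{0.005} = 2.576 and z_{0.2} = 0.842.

Cohen's d = |M₁ − M₂| / SD_pooled = |69.3 − 53.1| / 23.9 = 16.2 / 23.9 = 0.678.
For two independent groups with equal n: n = 2·((z_{α/2} + z_β) / d)².
z_{α/2} + z_β = 2.576 + 0.842 = 3.418.
n = 2 × (3.418 / 0.678)² = 2 × 5.041² = 2 × 25.41 = 50.8.
Round up to the next whole participant.

n = 51 per group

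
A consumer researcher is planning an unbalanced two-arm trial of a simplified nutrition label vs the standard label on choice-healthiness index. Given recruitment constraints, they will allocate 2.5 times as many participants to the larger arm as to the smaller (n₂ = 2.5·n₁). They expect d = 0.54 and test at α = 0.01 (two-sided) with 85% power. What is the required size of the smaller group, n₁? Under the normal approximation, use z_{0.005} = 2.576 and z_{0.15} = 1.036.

n₁ = 63

With allocation ratio k = n₂/n₁ = 2.5, Var(x̄₁−x̄₂) = σ²(1/n₁ + 1/(k·n₁)) = σ²·(k+1)/(k·n₁).
So n₁ = (1 + 1/k)·((z_{α/2} + z_β)/d)² = 1.400 × (3.612/0.54)².
n₁ = 1.400 × 44.74 = 62.6.
Round up: n₁ = 63, giving n₂ = ⌈2.5 × 63⌉ = ⌈157.5⌉ = 158.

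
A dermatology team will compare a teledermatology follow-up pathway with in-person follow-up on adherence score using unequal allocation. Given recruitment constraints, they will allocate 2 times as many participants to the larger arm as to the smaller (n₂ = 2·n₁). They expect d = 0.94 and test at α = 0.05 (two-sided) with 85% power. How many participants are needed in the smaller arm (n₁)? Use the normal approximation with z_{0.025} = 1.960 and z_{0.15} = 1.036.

With allocation ratio k = n₂/n₁ = 2, Var(x̄₁−x̄₂) = σ²(1/n₁ + 1/(k·n₁)) = σ²·(k+1)/(k·n₁).
So n₁ = (1 + 1/k)·((z_{α/2} + z_β)/d)² = 1.500 × (2.996/0.94)².
n₁ = 1.500 × 10.16 = 15.2.
Round up: n₁ = 16, giving n₂ = 2 × 16 = 32.

n₁ = 16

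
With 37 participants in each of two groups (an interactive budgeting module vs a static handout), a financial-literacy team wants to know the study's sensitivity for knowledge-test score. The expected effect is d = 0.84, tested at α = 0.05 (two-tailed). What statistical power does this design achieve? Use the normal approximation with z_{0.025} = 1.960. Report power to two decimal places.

For two equal groups, power = Φ(d·√(n/2) − z_{α/2}).
d·√(n/2) = 0.84 × √(37/2) = 0.84 × 4.301 = 3.613.
z_β = 3.613 − 1.960 = 1.653.
Power = Φ(1.653) = 0.951.

power ≈ 0.95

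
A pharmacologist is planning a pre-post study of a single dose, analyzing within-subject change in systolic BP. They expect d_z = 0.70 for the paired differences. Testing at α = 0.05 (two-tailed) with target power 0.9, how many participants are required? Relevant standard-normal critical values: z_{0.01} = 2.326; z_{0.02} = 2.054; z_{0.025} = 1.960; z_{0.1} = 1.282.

For a paired (one-sample on differences) test: n = ((z_{α/2} + z_β) / d)².
z_{α/2} + z_β = 1.960 + 1.282 = 3.242.
n = (3.242 / 0.70)² = 4.631² = 21.45.
Round up.

n = 22 pairs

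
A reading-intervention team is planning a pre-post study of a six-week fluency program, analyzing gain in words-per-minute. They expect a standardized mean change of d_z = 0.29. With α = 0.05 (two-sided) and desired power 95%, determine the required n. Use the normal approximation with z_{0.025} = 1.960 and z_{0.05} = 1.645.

For a paired (one-sample on differences) test: n = ((z_{α/2} + z_β) / d)².
z_{α/2} + z_β = 1.960 + 1.645 = 3.605.
n = (3.605 / 0.29)² = 12.431² = 154.53.
Round up.

n = 155 pairs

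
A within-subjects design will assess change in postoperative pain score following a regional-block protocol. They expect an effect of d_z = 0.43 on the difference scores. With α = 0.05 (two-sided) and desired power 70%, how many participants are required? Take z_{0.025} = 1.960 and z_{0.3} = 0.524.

For a paired (one-sample on differences) test: n = ((z_{α/2} + z_β) / d)².
z_{α/2} + z_β = 1.960 + 0.524 = 2.484.
n = (2.484 / 0.43)² = 5.777² = 33.37.
Round up.

n = 34 pairs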